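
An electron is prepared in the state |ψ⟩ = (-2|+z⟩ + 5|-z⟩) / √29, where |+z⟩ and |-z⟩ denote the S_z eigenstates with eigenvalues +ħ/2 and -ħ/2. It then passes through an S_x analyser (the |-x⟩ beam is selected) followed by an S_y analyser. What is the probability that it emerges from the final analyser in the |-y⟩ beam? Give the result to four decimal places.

First analyser (S_x): P(|-x⟩) = |⟨-x|ψ⟩|² = 49/58.
After stage 1 the state is |-x⟩; P(|-y⟩) = |⟨-y|-x⟩|² = 1/2.
Joint probability = 49/58 × 1/2 = 0.4224.

0.4224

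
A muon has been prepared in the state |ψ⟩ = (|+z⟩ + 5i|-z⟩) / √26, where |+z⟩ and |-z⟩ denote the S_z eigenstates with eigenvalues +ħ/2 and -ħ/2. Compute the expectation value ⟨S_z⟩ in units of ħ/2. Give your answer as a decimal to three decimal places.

⟨σ_z⟩ = |a|² - |b|² divided by |a|²+|b|², with a, b the |+z⟩, |-z⟩ amplitudes.
= (1 - 25)/26 = -24/26.
⟨S_z⟩ = (ħ/2)·⟨σ_z⟩.

-0.923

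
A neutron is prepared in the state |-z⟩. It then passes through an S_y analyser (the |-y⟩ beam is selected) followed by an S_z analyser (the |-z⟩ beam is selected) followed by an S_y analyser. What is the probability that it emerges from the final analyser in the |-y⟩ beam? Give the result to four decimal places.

First analyser (S_y): from |-z⟩, P(|-y⟩) = 1/2.
After stage 1 the state is |-y⟩; P(|-z⟩) = |⟨-z|-y⟩|² = 1/2.
After stage 2 the state is |-z⟩; P(|-y⟩) = |⟨-y|-z⟩|² = 1/2.
Joint probability = 1/2 × 1/2 × 1/2 = 0.1250.

0.1250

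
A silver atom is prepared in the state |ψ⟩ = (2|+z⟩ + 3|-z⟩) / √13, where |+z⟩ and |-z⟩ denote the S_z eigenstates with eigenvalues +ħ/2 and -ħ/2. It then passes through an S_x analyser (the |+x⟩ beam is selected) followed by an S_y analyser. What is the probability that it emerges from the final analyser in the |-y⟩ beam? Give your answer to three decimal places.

0.481

First analyser (S_x): P(|+x⟩) = |⟨+x|ψ⟩|² = 25/26.
After stage 1 the state is |+x⟩; P(|-y⟩) = |⟨-y|+x⟩|² = 1/2.
Joint probability = 25/26 × 1/2 = 0.481.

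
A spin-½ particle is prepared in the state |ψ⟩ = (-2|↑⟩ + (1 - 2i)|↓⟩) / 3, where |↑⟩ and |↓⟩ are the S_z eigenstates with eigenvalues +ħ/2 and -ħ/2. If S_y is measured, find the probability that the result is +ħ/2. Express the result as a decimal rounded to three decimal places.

0.944

|+y⟩ = (|↑⟩ + i|↓⟩)/√2, so ⟨+y|ψ⟩ = (-4 - i) / (√2·3).
P = |-4 - i|² / 18 = 17/18.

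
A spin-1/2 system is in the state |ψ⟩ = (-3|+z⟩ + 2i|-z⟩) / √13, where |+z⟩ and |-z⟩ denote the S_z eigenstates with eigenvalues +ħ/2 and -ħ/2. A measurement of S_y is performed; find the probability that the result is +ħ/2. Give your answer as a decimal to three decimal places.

|+y⟩ = (|+z⟩ + i|-z⟩)/√2, so ⟨+y|ψ⟩ = (-1) / (√2·√13).
P = |-1|² / 26 = 1/26.

0.038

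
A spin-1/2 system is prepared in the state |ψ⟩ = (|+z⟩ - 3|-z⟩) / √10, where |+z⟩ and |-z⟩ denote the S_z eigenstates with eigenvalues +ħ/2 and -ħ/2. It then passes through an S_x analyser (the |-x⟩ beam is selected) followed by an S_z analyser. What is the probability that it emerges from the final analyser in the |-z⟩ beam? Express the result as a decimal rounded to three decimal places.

First analyser (S_x): P(|-x⟩) = |⟨-x|ψ⟩|² = 16/20.
After stage 1 the state is |-x⟩; P(|-z⟩) = |⟨-z|-x⟩|² = 1/2.
Joint probability = 16/20 × 1/2 = 0.400.

0.400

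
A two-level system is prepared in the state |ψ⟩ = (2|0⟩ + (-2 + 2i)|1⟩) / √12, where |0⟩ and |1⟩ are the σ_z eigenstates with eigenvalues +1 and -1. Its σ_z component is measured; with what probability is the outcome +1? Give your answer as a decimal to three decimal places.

The +1 outcome corresponds to |0⟩. Its amplitude in |ψ⟩ is 2/√12.
P = |2|² / 12 = 4/12.

0.333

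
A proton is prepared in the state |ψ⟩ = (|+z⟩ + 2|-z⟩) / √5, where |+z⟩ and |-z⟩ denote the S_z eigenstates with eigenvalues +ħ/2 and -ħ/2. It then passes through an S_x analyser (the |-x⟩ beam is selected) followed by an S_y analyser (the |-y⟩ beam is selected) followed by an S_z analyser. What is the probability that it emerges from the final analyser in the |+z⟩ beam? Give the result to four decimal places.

0.0250

First analyser (S_x): P(|-x⟩) = |⟨-x|ψ⟩|² = 1/10.
After stage 1 the state is |-x⟩; P(|-y⟩) = |⟨-y|-x⟩|² = 1/2.
After stage 2 the state is |-y⟩; P(|+z⟩) = |⟨+z|-y⟩|² = 1/2.
Joint probability = 1/10 × 1/2 × 1/2 = 0.0250.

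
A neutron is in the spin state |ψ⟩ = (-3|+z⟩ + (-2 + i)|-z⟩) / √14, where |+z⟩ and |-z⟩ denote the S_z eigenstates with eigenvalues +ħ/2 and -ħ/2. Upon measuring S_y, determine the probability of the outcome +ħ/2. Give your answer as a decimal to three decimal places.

|+y⟩ = (|+z⟩ + i|-z⟩)/√2, so ⟨+y|ψ⟩ = (-2 + 2i) / (√2·√14).
P = |-2 + 2i|² / 28 = 8/28.

0.286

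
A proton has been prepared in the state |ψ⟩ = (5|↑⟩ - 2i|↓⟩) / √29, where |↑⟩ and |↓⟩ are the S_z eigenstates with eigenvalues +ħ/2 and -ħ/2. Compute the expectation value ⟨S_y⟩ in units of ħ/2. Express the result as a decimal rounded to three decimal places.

-0.690

⟨σ_y⟩ = 2 Im(a* b)/(|a|²+|b|²) with a = 5, b = -2i.
a* b = -10i, so ⟨σ_y⟩ = -20/29.
⟨S_y⟩ = (ħ/2)·⟨σ_y⟩.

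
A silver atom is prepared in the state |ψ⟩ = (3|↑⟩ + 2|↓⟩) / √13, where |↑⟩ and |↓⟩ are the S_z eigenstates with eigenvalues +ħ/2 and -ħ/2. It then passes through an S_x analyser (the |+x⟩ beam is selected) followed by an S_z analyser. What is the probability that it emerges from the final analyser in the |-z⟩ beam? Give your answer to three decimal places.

0.481

First analyser (S_x): P(|+x⟩) = |⟨+x|ψ⟩|² = 25/26.
After stage 1 the state is |+x⟩; P(|-z⟩) = |⟨-z|+x⟩|² = 1/2.
Joint probability = 25/26 × 1/2 = 0.481.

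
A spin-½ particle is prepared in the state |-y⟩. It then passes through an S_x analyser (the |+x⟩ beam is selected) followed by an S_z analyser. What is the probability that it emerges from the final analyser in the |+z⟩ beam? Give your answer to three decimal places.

0.250

First analyser (S_x): from |-y⟩, P(|+x⟩) = 1/2.
After stage 1 the state is |+x⟩; P(|+z⟩) = |⟨+z|+x⟩|² = 1/2.
Joint probability = 1/2 × 1/2 = 0.250.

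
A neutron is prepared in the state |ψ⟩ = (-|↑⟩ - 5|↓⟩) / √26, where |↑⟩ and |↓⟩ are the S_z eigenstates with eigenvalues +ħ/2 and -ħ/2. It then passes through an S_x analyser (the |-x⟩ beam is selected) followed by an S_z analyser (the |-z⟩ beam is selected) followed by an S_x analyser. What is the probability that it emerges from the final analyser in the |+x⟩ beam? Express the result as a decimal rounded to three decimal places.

0.077

First analyser (S_x): P(|-x⟩) = |⟨-x|ψ⟩|² = 16/52.
After stage 1 the state is |-x⟩; P(|-z⟩) = |⟨-z|-x⟩|² = 1/2.
After stage 2 the state is |-z⟩; P(|+x⟩) = |⟨+x|-z⟩|² = 1/2.
Joint probability = 16/52 × 1/2 × 1/2 = 0.077.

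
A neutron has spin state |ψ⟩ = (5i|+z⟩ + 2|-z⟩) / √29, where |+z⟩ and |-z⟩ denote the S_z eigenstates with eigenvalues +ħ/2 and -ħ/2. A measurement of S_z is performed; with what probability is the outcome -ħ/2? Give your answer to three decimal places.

The -ħ/2 outcome corresponds to |-z⟩. Its amplitude in |ψ⟩ is 2/√29.
P = |2|² / 29 = 4/29.

0.138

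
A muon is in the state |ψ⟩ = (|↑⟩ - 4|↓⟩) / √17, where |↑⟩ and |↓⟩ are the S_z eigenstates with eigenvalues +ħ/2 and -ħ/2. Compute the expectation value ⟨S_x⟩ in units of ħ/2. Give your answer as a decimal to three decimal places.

⟨σ_x⟩ = 2 Re(a* b)/(|a|²+|b|²) with a = 1, b = -4.
a* b = -4, so ⟨σ_x⟩ = -8/17.
⟨S_x⟩ = (ħ/2)·⟨σ_x⟩.

-0.471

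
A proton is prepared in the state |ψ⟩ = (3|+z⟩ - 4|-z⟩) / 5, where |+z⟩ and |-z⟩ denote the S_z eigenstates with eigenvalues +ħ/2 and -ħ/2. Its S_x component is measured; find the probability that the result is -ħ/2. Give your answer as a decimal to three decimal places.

|-x⟩ = (|+z⟩ - |-z⟩)/√2, so ⟨-x|ψ⟩ = (7) / (√2·5).
P = |7|² / 50 = 49/50.

0.980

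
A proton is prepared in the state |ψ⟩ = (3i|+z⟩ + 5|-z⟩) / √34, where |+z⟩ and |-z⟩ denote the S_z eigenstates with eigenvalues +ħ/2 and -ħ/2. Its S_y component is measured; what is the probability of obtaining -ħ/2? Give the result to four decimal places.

|-y⟩ = (|+z⟩ - i|-z⟩)/√2, so ⟨-y|ψ⟩ = (8i) / (√2·√34).
P = |8i|² / 68 = 64/68.

0.9412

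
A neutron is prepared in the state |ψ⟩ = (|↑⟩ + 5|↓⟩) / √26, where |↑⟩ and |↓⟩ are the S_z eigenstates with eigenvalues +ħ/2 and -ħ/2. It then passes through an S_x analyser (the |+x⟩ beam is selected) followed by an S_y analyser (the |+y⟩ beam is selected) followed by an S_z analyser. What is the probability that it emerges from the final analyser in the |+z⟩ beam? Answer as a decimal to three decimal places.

0.173

First analyser (S_x): P(|+x⟩) = |⟨+x|ψ⟩|² = 36/52.
After stage 1 the state is |+x⟩; P(|+y⟩) = |⟨+y|+x⟩|² = 1/2.
After stage 2 the state is |+y⟩; P(|+z⟩) = |⟨+z|+y⟩|² = 1/2.
Joint probability = 36/52 × 1/2 × 1/2 = 0.173.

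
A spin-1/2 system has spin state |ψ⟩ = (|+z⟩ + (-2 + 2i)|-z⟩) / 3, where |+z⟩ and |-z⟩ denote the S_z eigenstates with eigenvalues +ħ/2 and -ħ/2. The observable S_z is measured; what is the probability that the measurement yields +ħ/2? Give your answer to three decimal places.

0.111

The +ħ/2 outcome corresponds to |+z⟩. Its amplitude in |ψ⟩ is 1/3.
P = |1|² / 9 = 1/9.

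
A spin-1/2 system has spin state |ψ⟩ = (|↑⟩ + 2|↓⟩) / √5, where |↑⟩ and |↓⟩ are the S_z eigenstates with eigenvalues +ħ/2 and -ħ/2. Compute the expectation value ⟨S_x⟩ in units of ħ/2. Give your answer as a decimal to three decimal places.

⟨σ_x⟩ = 2 Re(a* b)/(|a|²+|b|²) with a = 1, b = 2.
a* b = 2, so ⟨σ_x⟩ = 4/5.
⟨S_x⟩ = (ħ/2)·⟨σ_x⟩.

0.800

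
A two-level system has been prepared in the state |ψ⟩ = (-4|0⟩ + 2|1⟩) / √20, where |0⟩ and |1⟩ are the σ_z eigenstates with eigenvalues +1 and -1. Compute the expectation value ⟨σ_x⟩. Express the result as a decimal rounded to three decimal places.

-0.800

⟨σ_x⟩ = 2 Re(a* b)/(|a|²+|b|²) with a = -4, b = 2.
a* b = -8, so ⟨σ_x⟩ = -16/20.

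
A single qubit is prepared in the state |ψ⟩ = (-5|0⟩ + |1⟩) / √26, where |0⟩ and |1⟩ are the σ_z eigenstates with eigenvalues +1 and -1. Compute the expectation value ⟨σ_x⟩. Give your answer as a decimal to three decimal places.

⟨σ_x⟩ = 2 Re(a* b)/(|a|²+|b|²) with a = -5, b = 1.
a* b = -5, so ⟨σ_x⟩ = -10/26.

-0.385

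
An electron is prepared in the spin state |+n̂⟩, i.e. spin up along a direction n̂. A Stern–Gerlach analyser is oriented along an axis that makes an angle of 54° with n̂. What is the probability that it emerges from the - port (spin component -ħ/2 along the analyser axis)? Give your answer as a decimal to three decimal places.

0.206

For spin-½, the probability of finding spin-up along an axis at angle θ to the initial spin direction is cos²(θ/2); spin-down is sin²(θ/2).
θ = 54°, so P = sin²(27°) ≈ 0.206.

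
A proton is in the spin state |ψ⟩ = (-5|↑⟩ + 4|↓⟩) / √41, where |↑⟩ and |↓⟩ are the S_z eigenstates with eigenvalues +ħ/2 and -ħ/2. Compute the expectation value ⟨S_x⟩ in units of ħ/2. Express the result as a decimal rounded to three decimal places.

-0.976

⟨σ_x⟩ = 2 Re(a* b)/(|a|²+|b|²) with a = -5, b = 4.
a* b = -20, so ⟨σ_x⟩ = -40/41.
⟨S_x⟩ = (ħ/2)·⟨σ_x⟩.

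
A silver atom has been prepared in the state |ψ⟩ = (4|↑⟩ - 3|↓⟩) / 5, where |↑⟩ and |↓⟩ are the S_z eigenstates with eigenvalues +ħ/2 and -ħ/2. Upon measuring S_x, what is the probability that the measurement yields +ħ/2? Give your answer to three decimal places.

|+x⟩ = (|↑⟩ + |↓⟩)/√2, so ⟨+x|ψ⟩ = (1) / (√2·5).
P = |1|² / 50 = 1/50.

0.020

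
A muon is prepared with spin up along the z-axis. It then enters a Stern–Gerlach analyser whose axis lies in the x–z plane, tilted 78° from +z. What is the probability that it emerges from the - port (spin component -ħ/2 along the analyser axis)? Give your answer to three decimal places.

0.396

For spin-½, the probability of finding spin-up along an axis at angle θ to the initial spin direction is cos²(θ/2); spin-down is sin²(θ/2).
θ = 78°, so P = sin²(39°) ≈ 0.396.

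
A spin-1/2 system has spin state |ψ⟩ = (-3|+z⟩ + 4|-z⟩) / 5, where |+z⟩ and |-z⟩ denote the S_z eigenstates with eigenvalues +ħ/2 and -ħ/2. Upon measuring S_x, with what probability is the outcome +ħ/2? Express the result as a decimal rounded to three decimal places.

|+x⟩ = (|+z⟩ + |-z⟩)/√2, so ⟨+x|ψ⟩ = (1) / (√2·5).
P = |1|² / 50 = 1/50.

0.020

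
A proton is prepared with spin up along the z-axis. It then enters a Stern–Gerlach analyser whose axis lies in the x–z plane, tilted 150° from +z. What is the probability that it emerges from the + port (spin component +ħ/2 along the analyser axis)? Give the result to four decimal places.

For spin-½, the probability of finding spin-up along an axis at angle θ to the initial spin direction is cos²(θ/2); spin-down is sin²(θ/2).
θ = 150°, so P = cos²(75°) ≈ 0.0670.

0.0670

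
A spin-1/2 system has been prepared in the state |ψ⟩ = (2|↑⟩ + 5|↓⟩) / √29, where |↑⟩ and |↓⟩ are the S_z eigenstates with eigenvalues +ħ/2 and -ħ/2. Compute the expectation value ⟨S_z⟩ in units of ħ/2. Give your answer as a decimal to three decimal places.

⟨σ_z⟩ = |a|² - |b|² divided by |a|²+|b|², with a, b the |↑⟩, |↓⟩ amplitudes.
= (4 - 25)/29 = -21/29.
⟨S_z⟩ = (ħ/2)·⟨σ_z⟩.

-0.724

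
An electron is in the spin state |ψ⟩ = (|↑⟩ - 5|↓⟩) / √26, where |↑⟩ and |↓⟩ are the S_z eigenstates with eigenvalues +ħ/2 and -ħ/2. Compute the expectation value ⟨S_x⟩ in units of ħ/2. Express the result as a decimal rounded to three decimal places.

⟨σ_x⟩ = 2 Re(a* b)/(|a|²+|b|²) with a = 1, b = -5.
a* b = -5, so ⟨σ_x⟩ = -10/26.
⟨S_x⟩ = (ħ/2)·⟨σ_x⟩.

-0.385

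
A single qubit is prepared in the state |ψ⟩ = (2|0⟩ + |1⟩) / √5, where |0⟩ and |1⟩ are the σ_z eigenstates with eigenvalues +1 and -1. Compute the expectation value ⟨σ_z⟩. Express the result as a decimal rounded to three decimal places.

0.600

⟨σ_z⟩ = |a|² - |b|² divided by |a|²+|b|², with a, b the |0⟩, |1⟩ amplitudes.
= (4 - 1)/5 = 3/5.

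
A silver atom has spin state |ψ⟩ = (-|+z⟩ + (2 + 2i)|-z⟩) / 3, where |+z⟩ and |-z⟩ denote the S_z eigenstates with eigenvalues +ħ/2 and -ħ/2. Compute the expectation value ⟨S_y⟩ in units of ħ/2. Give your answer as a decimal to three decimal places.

-0.444

⟨σ_y⟩ = 2 Im(a* b)/(|a|²+|b|²) with a = -1, b = (2 + 2i).
a* b = (-2 - 2i), so ⟨σ_y⟩ = -4/9.
⟨S_y⟩ = (ħ/2)·⟨σ_y⟩.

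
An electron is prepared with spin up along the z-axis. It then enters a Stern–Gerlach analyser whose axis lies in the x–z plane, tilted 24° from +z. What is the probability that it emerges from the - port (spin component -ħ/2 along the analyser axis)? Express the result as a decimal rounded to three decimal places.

0.043

For spin-½, the probability of finding spin-up along an axis at angle θ to the initial spin direction is cos²(θ/2); spin-down is sin²(θ/2).
θ = 24°, so P = sin²(12°) ≈ 0.043.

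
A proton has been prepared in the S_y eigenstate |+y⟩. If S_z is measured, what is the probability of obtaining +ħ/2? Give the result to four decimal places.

0.5000

In the S_z basis, |+y⟩ = (|↑⟩ + i|↓⟩)/√2 and |+z⟩ = |↑⟩.
|⟨+z|+y⟩|² = 1/2.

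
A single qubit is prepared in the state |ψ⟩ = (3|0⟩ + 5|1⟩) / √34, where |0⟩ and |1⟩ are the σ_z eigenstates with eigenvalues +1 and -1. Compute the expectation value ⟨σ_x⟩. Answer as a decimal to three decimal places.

⟨σ_x⟩ = 2 Re(a* b)/(|a|²+|b|²) with a = 3, b = 5.
a* b = 15, so ⟨σ_x⟩ = 30/34.

0.882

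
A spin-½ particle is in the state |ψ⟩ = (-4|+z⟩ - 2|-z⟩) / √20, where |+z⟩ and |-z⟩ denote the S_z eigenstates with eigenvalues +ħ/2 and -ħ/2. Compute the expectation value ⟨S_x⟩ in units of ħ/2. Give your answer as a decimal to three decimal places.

⟨σ_x⟩ = 2 Re(a* b)/(|a|²+|b|²) with a = -4, b = -2.
a* b = 8, so ⟨σ_x⟩ = 16/20.
⟨S_x⟩ = (ħ/2)·⟨σ_x⟩.

0.800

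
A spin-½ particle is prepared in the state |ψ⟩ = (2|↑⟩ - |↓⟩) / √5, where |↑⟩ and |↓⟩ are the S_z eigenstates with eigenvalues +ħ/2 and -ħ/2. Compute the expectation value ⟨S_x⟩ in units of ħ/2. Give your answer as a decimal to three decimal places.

-0.800

⟨σ_x⟩ = 2 Re(a* b)/(|a|²+|b|²) with a = 2, b = -1.
a* b = -2, so ⟨σ_x⟩ = -4/5.
⟨S_x⟩ = (ħ/2)·⟨σ_x⟩.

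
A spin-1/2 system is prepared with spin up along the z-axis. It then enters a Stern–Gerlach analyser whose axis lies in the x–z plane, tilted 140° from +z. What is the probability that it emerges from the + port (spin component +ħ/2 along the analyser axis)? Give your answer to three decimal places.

0.117

For spin-½, the probability of finding spin-up along an axis at angle θ to the initial spin direction is cos²(θ/2); spin-down is sin²(θ/2).
θ = 140°, so P = cos²(70°) ≈ 0.117.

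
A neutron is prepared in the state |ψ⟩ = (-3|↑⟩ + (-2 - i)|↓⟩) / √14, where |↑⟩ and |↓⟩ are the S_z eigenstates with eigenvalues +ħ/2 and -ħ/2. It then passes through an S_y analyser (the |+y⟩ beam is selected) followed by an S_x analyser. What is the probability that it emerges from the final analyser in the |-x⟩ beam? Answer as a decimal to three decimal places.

First analyser (S_y): P(|+y⟩) = |⟨+y|ψ⟩|² = 20/28.
After stage 1 the state is |+y⟩; P(|-x⟩) = |⟨-x|+y⟩|² = 1/2.
Joint probability = 20/28 × 1/2 = 0.357.

0.357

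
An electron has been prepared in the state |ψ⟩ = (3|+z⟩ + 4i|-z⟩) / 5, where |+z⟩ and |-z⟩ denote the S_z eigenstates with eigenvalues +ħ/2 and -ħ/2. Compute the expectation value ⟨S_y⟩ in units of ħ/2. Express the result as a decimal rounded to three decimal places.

⟨σ_y⟩ = 2 Im(a* b)/(|a|²+|b|²) with a = 3, b = 4i.
a* b = 12i, so ⟨σ_y⟩ = 24/25.
⟨S_y⟩ = (ħ/2)·⟨σ_y⟩.

0.960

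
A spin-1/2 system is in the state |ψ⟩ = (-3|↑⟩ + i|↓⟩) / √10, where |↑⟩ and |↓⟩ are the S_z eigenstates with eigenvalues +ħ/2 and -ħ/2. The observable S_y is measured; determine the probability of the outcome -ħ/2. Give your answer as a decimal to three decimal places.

|-y⟩ = (|↑⟩ - i|↓⟩)/√2, so ⟨-y|ψ⟩ = (-4) / (√2·√10).
P = |-4|² / 20 = 16/20.

0.800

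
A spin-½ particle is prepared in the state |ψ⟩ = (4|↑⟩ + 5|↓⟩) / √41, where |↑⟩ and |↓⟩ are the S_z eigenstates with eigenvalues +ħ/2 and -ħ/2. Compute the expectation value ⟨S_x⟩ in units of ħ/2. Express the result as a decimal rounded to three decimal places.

⟨σ_x⟩ = 2 Re(a* b)/(|a|²+|b|²) with a = 4, b = 5.
a* b = 20, so ⟨σ_x⟩ = 40/41.
⟨S_x⟩ = (ħ/2)·⟨σ_x⟩.

0.976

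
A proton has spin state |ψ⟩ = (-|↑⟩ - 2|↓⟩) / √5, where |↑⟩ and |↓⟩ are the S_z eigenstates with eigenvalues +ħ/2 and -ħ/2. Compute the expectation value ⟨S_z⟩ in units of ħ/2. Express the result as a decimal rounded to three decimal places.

-0.600

⟨σ_z⟩ = |a|² - |b|² divided by |a|²+|b|², with a, b the |↑⟩, |↓⟩ amplitudes.
= (1 - 4)/5 = -3/5.
⟨S_z⟩ = (ħ/2)·⟨σ_z⟩.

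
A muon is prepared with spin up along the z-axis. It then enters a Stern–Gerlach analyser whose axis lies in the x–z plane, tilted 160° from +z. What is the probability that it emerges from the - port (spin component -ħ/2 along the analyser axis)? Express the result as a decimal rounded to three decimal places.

0.970

For spin-½, the probability of finding spin-up along an axis at angle θ to the initial spin direction is cos²(θ/2); spin-down is sin²(θ/2).
θ = 160°, so P = sin²(80°) ≈ 0.970.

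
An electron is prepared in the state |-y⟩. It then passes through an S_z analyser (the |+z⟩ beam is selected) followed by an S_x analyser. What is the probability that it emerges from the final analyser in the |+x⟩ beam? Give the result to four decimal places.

First analyser (S_z): from |-y⟩, P(|+z⟩) = 1/2.
After stage 1 the state is |+z⟩; P(|+x⟩) = |⟨+x|+z⟩|² = 1/2.
Joint probability = 1/2 × 1/2 = 0.2500.

0.2500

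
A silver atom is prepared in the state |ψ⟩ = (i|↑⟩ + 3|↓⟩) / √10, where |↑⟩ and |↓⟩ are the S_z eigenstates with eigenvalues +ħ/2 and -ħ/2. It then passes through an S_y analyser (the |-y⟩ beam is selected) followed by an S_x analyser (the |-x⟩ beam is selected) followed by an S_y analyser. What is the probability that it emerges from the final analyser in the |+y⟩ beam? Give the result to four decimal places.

First analyser (S_y): P(|-y⟩) = |⟨-y|ψ⟩|² = 16/20.
After stage 1 the state is |-y⟩; P(|-x⟩) = |⟨-x|-y⟩|² = 1/2.
After stage 2 the state is |-x⟩; P(|+y⟩) = |⟨+y|-x⟩|² = 1/2.
Joint probability = 16/20 × 1/2 × 1/2 = 0.2000.

0.2000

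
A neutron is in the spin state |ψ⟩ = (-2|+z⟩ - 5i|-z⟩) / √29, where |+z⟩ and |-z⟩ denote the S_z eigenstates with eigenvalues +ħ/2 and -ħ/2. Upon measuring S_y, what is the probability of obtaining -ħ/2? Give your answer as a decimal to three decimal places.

0.155

|-y⟩ = (|+z⟩ - i|-z⟩)/√2, so ⟨-y|ψ⟩ = (3) / (√2·√29).
P = |3|² / 58 = 9/58.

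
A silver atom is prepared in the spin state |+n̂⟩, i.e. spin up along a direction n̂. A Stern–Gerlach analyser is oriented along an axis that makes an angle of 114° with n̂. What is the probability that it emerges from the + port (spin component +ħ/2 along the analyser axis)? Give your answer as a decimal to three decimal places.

0.297

For spin-½, the probability of finding spin-up along an axis at angle θ to the initial spin direction is cos²(θ/2); spin-down is sin²(θ/2).
θ = 114°, so P = cos²(57°) ≈ 0.297.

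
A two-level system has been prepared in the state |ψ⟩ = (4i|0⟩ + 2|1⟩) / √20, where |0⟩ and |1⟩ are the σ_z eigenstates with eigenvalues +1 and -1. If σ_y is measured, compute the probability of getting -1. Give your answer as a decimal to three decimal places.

0.900

|-y⟩ = (|0⟩ - i|1⟩)/√2, so ⟨-y|ψ⟩ = (6i) / (√2·√20).
P = |6i|² / 40 = 36/40.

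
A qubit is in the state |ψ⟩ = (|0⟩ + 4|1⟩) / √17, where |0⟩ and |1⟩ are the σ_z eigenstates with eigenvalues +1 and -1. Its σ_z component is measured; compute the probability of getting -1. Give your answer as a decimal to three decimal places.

0.941

The -1 outcome corresponds to |1⟩. Its amplitude in |ψ⟩ is 4/√17.
P = |4|² / 17 = 16/17.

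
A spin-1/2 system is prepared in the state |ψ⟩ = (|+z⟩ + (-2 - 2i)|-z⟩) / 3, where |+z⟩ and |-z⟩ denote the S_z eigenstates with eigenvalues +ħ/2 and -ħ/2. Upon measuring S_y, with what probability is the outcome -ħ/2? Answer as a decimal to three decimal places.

|-y⟩ = (|+z⟩ - i|-z⟩)/√2, so ⟨-y|ψ⟩ = (3 - 2i) / (√2·3).
P = |3 - 2i|² / 18 = 13/18.

0.722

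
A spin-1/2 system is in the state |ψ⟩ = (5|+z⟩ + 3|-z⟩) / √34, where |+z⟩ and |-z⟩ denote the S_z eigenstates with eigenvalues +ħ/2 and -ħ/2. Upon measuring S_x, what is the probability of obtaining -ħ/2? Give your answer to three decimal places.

|-x⟩ = (|+z⟩ - |-z⟩)/√2, so ⟨-x|ψ⟩ = (2) / (√2·√34).
P = |2|² / 68 = 4/68.

0.059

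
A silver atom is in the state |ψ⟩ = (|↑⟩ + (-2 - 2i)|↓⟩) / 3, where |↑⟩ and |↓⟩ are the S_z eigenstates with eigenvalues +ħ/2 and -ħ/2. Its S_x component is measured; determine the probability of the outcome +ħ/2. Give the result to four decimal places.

|+x⟩ = (|↑⟩ + |↓⟩)/√2, so ⟨+x|ψ⟩ = (-1 - 2i) / (√2·3).
P = |-1 - 2i|² / 18 = 5/18.

0.2778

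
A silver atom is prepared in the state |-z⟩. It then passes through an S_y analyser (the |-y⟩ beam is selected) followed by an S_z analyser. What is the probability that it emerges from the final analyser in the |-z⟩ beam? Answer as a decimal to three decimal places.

First analyser (S_y): from |-z⟩, P(|-y⟩) = 1/2.
After stage 1 the state is |-y⟩; P(|-z⟩) = |⟨-z|-y⟩|² = 1/2.
Joint probability = 1/2 × 1/2 = 0.250.

0.250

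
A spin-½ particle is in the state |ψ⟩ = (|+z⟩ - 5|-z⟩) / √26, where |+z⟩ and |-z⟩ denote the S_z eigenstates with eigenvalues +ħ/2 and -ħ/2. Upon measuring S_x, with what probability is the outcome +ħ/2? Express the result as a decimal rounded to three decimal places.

|+x⟩ = (|+z⟩ + |-z⟩)/√2, so ⟨+x|ψ⟩ = (-4) / (√2·√26).
P = |-4|² / 52 = 16/52.

0.308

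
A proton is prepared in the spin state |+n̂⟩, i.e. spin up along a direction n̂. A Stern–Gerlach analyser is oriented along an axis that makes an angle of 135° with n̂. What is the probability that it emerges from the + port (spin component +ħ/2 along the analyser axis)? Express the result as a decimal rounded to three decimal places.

0.146

For spin-½, the probability of finding spin-up along an axis at angle θ to the initial spin direction is cos²(θ/2); spin-down is sin²(θ/2).
θ = 135°, so P = cos²(67.5°) ≈ 0.146.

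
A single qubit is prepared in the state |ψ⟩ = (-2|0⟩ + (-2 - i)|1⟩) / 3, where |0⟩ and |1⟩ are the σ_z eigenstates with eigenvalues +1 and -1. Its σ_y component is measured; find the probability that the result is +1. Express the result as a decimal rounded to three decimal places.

|+y⟩ = (|0⟩ + i|1⟩)/√2, so ⟨+y|ψ⟩ = (-3 + 2i) / (√2·3).
P = |-3 + 2i|² / 18 = 13/18.

0.722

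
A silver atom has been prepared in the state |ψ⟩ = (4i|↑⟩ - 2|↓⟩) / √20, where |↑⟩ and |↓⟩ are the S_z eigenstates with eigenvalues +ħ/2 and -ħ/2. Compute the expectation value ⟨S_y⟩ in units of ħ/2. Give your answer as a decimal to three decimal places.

⟨σ_y⟩ = 2 Im(a* b)/(|a|²+|b|²) with a = 4i, b = -2.
a* b = 8i, so ⟨σ_y⟩ = 16/20.
⟨S_y⟩ = (ħ/2)·⟨σ_y⟩.

0.800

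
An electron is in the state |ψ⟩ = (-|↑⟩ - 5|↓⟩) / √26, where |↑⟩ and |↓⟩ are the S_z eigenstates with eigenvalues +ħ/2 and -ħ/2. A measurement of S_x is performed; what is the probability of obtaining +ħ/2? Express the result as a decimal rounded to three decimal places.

|+x⟩ = (|↑⟩ + |↓⟩)/√2, so ⟨+x|ψ⟩ = (-6) / (√2·√26).
P = |-6|² / 52 = 36/52.

0.692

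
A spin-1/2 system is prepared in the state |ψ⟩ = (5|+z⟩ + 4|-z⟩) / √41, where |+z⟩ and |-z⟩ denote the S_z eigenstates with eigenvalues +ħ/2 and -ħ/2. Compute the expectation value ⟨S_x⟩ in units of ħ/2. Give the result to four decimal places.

⟨σ_x⟩ = 2 Re(a* b)/(|a|²+|b|²) with a = 5, b = 4.
a* b = 20, so ⟨σ_x⟩ = 40/41.
⟨S_x⟩ = (ħ/2)·⟨σ_x⟩.

0.9756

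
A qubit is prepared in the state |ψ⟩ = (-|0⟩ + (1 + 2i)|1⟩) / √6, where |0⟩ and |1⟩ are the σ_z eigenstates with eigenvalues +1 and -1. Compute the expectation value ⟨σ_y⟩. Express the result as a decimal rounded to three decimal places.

⟨σ_y⟩ = 2 Im(a* b)/(|a|²+|b|²) with a = -1, b = (1 + 2i).
a* b = (-1 - 2i), so ⟨σ_y⟩ = -4/6.

-0.667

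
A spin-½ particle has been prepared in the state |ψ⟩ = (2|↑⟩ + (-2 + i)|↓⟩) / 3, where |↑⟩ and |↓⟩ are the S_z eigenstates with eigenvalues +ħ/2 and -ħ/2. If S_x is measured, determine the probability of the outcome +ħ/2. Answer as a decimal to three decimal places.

0.056

|+x⟩ = (|↑⟩ + |↓⟩)/√2, so ⟨+x|ψ⟩ = (i) / (√2·3).
P = |i|² / 18 = 1/18.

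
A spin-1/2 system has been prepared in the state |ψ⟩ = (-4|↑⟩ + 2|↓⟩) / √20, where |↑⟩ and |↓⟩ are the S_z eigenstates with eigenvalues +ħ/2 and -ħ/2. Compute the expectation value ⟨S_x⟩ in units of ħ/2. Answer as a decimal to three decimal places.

⟨σ_x⟩ = 2 Re(a* b)/(|a|²+|b|²) with a = -4, b = 2.
a* b = -8, so ⟨σ_x⟩ = -16/20.
⟨S_x⟩ = (ħ/2)·⟨σ_x⟩.

-0.800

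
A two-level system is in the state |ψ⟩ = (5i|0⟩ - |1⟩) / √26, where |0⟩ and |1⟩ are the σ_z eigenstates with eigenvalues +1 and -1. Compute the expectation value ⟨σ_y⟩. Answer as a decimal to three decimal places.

⟨σ_y⟩ = 2 Im(a* b)/(|a|²+|b|²) with a = 5i, b = -1.
a* b = 5i, so ⟨σ_y⟩ = 10/26.

0.385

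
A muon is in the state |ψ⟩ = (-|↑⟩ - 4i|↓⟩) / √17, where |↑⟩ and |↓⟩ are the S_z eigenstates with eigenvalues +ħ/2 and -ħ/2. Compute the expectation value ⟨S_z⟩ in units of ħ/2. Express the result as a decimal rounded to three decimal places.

-0.882

⟨σ_z⟩ = |a|² - |b|² divided by |a|²+|b|², with a, b the |↑⟩, |↓⟩ amplitudes.
= (1 - 16)/17 = -15/17.
⟨S_z⟩ = (ħ/2)·⟨σ_z⟩.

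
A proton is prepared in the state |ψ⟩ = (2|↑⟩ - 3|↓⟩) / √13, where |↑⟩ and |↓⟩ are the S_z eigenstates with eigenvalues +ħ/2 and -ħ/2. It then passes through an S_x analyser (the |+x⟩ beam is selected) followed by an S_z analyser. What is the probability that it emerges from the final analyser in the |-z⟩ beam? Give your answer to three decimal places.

0.019

First analyser (S_x): P(|+x⟩) = |⟨+x|ψ⟩|² = 1/26.
After stage 1 the state is |+x⟩; P(|-z⟩) = |⟨-z|+x⟩|² = 1/2.
Joint probability = 1/26 × 1/2 = 0.019.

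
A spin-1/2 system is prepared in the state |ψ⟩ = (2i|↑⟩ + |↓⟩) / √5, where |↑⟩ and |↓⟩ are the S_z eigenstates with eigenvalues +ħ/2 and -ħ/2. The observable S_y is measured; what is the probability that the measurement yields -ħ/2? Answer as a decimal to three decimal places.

|-y⟩ = (|↑⟩ - i|↓⟩)/√2, so ⟨-y|ψ⟩ = (3i) / (√2·√5).
P = |3i|² / 10 = 9/10.

0.900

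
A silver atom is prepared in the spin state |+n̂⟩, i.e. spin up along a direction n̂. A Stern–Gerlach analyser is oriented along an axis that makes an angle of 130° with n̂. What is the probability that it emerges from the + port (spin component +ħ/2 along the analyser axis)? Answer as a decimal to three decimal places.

For spin-½, the probability of finding spin-up along an axis at angle θ to the initial spin direction is cos²(θ/2); spin-down is sin²(θ/2).
θ = 130°, so P = cos²(65°) ≈ 0.179.

0.179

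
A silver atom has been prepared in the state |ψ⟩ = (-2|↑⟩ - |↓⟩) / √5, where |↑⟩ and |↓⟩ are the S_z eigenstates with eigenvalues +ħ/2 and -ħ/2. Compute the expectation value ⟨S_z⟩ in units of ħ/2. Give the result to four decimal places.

0.6000

⟨σ_z⟩ = |a|² - |b|² divided by |a|²+|b|², with a, b the |↑⟩, |↓⟩ amplitudes.
= (4 - 1)/5 = 3/5.
⟨S_z⟩ = (ħ/2)·⟨σ_z⟩.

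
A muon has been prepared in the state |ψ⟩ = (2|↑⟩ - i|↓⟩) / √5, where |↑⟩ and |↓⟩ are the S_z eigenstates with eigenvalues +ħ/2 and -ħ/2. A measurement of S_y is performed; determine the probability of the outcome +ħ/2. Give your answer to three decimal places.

|+y⟩ = (|↑⟩ + i|↓⟩)/√2, so ⟨+y|ψ⟩ = (1) / (√2·√5).
P = |1|² / 10 = 1/10.

0.100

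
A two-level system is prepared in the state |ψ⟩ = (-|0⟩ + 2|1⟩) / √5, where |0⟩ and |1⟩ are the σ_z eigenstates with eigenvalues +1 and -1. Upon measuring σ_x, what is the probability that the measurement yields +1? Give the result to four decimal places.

|+x⟩ = (|0⟩ + |1⟩)/√2, so ⟨+x|ψ⟩ = (1) / (√2·√5).
P = |1|² / 10 = 1/10.

0.1000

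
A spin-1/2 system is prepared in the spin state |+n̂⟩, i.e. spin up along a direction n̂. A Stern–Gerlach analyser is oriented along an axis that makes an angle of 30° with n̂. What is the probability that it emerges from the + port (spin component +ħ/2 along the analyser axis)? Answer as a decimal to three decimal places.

0.933

For spin-½, the probability of finding spin-up along an axis at angle θ to the initial spin direction is cos²(θ/2); spin-down is sin²(θ/2).
θ = 30°, so P = cos²(15°) ≈ 0.933.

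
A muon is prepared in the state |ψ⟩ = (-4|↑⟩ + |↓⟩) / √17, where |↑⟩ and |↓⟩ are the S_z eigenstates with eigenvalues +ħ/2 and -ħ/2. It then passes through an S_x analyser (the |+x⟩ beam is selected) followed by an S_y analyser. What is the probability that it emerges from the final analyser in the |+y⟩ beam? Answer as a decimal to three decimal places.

First analyser (S_x): P(|+x⟩) = |⟨+x|ψ⟩|² = 9/34.
After stage 1 the state is |+x⟩; P(|+y⟩) = |⟨+y|+x⟩|² = 1/2.
Joint probability = 9/34 × 1/2 = 0.132.

0.132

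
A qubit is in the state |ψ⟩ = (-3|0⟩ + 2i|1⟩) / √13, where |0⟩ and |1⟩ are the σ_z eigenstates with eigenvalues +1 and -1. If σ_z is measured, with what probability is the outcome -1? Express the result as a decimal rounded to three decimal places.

The -1 outcome corresponds to |1⟩. Its amplitude in |ψ⟩ is 2i/√13.
P = |2i|² / 13 = 4/13.

0.308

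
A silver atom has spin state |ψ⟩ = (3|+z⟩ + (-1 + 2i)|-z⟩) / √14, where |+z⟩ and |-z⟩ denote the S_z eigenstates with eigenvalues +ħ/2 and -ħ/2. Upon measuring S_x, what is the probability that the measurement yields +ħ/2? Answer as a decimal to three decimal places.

0.286

|+x⟩ = (|+z⟩ + |-z⟩)/√2, so ⟨+x|ψ⟩ = (2 + 2i) / (√2·√14).
P = |2 + 2i|² / 28 = 8/28.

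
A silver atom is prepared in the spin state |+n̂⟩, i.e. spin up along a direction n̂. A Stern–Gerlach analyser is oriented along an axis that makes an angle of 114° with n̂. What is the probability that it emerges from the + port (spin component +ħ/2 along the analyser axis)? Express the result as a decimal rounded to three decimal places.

0.297

For spin-½, the probability of finding spin-up along an axis at angle θ to the initial spin direction is cos²(θ/2); spin-down is sin²(θ/2).
θ = 114°, so P = cos²(57°) ≈ 0.297.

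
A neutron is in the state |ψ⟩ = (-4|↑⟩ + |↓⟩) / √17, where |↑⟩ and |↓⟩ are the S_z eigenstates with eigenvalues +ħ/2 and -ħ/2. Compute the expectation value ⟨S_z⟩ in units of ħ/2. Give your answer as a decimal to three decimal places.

⟨σ_z⟩ = |a|² - |b|² divided by |a|²+|b|², with a, b the |↑⟩, |↓⟩ amplitudes.
= (16 - 1)/17 = 15/17.
⟨S_z⟩ = (ħ/2)·⟨σ_z⟩.

0.882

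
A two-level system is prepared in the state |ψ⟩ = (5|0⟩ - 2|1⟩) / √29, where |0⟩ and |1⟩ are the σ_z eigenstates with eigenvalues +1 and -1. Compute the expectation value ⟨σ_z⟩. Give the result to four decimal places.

0.7241

⟨σ_z⟩ = |a|² - |b|² divided by |a|²+|b|², with a, b the |0⟩, |1⟩ amplitudes.
= (25 - 4)/29 = 21/29.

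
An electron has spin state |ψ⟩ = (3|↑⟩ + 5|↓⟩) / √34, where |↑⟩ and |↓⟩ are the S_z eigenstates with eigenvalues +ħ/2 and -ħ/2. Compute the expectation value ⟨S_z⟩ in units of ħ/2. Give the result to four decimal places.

⟨σ_z⟩ = |a|² - |b|² divided by |a|²+|b|², with a, b the |↑⟩, |↓⟩ amplitudes.
= (9 - 25)/34 = -16/34.
⟨S_z⟩ = (ħ/2)·⟨σ_z⟩.

-0.4706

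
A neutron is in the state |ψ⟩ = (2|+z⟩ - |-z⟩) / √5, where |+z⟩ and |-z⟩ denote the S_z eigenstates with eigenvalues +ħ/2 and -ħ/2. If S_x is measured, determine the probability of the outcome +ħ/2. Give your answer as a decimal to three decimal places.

0.100

|+x⟩ = (|+z⟩ + |-z⟩)/√2, so ⟨+x|ψ⟩ = (1) / (√2·√5).
P = |1|² / 10 = 1/10.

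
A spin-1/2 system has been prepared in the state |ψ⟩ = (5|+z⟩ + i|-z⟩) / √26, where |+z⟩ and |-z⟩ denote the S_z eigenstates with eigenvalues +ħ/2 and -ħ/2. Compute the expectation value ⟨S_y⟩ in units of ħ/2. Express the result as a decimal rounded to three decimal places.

⟨σ_y⟩ = 2 Im(a* b)/(|a|²+|b|²) with a = 5, b = i.
a* b = 5i, so ⟨σ_y⟩ = 10/26.
⟨S_y⟩ = (ħ/2)·⟨σ_y⟩.

0.385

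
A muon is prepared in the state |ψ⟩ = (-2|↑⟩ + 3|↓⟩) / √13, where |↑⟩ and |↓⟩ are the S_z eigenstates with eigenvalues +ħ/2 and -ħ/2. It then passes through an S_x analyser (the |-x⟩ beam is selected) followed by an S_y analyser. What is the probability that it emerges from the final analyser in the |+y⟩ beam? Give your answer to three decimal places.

First analyser (S_x): P(|-x⟩) = |⟨-x|ψ⟩|² = 25/26.
After stage 1 the state is |-x⟩; P(|+y⟩) = |⟨+y|-x⟩|² = 1/2.
Joint probability = 25/26 × 1/2 = 0.481.

0.481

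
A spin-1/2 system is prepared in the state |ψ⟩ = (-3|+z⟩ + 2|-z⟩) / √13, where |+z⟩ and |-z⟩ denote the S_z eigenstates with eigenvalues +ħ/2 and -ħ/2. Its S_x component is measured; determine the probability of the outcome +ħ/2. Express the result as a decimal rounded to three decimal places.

0.038

|+x⟩ = (|+z⟩ + |-z⟩)/√2, so ⟨+x|ψ⟩ = (-1) / (√2·√13).
P = |-1|² / 26 = 1/26.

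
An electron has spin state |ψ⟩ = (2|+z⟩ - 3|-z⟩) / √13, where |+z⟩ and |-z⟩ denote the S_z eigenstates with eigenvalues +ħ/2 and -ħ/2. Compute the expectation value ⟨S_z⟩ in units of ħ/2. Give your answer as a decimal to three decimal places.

⟨σ_z⟩ = |a|² - |b|² divided by |a|²+|b|², with a, b the |+z⟩, |-z⟩ amplitudes.
= (4 - 9)/13 = -5/13.
⟨S_z⟩ = (ħ/2)·⟨σ_z⟩.

-0.385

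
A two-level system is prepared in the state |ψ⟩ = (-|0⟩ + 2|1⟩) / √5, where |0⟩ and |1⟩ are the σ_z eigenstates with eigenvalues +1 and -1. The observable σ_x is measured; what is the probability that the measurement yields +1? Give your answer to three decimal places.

0.100

|+x⟩ = (|0⟩ + |1⟩)/√2, so ⟨+x|ψ⟩ = (1) / (√2·√5).
P = |1|² / 10 = 1/10.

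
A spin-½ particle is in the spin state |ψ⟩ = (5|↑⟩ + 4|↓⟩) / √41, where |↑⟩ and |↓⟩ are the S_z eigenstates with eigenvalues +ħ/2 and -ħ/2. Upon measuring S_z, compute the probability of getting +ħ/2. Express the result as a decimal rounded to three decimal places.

The +ħ/2 outcome corresponds to |↑⟩. Its amplitude in |ψ⟩ is 5/√41.
P = |5|² / 41 = 25/41.

0.610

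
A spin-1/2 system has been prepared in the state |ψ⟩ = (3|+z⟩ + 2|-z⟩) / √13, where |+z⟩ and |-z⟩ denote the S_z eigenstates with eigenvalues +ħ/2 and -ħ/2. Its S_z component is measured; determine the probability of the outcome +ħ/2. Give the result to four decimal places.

The +ħ/2 outcome corresponds to |+z⟩. Its amplitude in |ψ⟩ is 3/√13.
P = |3|² / 13 = 9/13.

0.6923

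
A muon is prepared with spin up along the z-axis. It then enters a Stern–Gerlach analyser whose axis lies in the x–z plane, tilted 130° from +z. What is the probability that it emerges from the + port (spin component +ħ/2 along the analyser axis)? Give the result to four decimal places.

For spin-½, the probability of finding spin-up along an axis at angle θ to the initial spin direction is cos²(θ/2); spin-down is sin²(θ/2).
θ = 130°, so P = cos²(65°) ≈ 0.1786.

0.1786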